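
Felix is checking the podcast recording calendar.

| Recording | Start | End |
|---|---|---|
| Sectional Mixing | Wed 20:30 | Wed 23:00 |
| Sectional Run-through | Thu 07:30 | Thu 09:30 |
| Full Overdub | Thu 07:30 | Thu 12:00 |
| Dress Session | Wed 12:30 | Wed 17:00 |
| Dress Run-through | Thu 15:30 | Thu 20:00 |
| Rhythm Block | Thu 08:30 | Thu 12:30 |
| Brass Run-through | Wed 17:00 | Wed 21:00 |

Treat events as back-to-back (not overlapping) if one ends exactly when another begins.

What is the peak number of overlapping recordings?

3

Sweep the timeline, counting +1 at each start and −1 at each end (ends before starts at a tie):
Wed 12:30 start Dress Session → 1
Wed 17:00 end Dress Session → 0
Wed 17:00 start Brass Run-through → 1
Wed 20:30 start Sectional Mixing → 2
Wed 21:00 end Brass Run-through → 1
Wed 23:00 end Sectional Mixing → 0
Thu 07:30 start Full Overdub → 1
Thu 07:30 start Sectional Run-through → 2
Thu 08:30 start Rhythm Block → 3
Thu 09:30 end Sectional Run-through → 2
Thu 12:00 end Full Overdub → 1
Thu 12:30 end Rhythm Block → 0
Thu 15:30 start Dress Run-through → 1
Thu 20:00 end Dress Run-through → 0
Peak is 3, at Thu 08:30 (Full Overdub, Rhythm Block, Sectional Run-through).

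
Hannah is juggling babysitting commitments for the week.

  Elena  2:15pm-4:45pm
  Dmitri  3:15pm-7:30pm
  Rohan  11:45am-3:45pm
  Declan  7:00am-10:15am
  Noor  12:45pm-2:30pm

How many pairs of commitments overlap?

Sorted by start: Declan, Rohan, Noor, Elena, Dmitri.
Rohan starts after Declan ends; Declan is clear from here.
Noor starts before Rohan ends → Rohan and Noor overlap.
Elena starts before Rohan ends → Rohan and Elena overlap.
Dmitri starts before Rohan ends → Rohan and Dmitri overlap.
Elena starts before Noor ends → Noor and Elena overlap.
Dmitri starts after Noor ends.
Dmitri starts before Elena ends → Elena and Dmitri overlap.
Overlapping pairs: Dmitri & Elena, Dmitri & Rohan, Elena & Noor, Elena & Rohan, Noor & Rohan — 5 in total.

5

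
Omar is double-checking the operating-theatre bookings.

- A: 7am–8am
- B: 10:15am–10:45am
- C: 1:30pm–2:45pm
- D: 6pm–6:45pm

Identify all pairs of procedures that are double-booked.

Sorted by start: A, B, C, D.
B starts after A ends, so nothing later overlaps A either.
C starts after B ends, so nothing later overlaps B either.
D starts after C ends.

no overlapping pairs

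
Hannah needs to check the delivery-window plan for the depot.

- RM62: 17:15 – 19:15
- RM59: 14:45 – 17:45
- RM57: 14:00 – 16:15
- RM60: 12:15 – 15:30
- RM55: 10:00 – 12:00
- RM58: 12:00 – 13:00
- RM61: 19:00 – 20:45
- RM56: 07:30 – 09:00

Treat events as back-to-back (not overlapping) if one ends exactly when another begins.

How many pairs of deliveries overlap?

6

Check each pair: they overlap iff neither finishes before the other starts.
Sorted by start: RM56, RM55, RM58, RM60, RM57, RM59, RM62, RM61.
RM55 starts after RM56 ends — done with RM56.
RM58 starts exactly when RM55 ends (back-to-back, no overlap) — done with RM55.
RM60 starts before RM58 ends → RM58 and RM60 overlap.
RM57 starts after RM58 ends — done with RM58.
RM57 starts before RM60 ends → RM60 and RM57 overlap.
RM59 starts before RM60 ends → RM60 and RM59 overlap.
RM62 starts after RM60 ends — done with RM60.
RM59 starts before RM57 ends → RM57 and RM59 overlap.
RM62 starts after RM57 ends — done with RM57.
RM62 starts before RM59 ends → RM59 and RM62 overlap.
RM61 starts after RM59 ends.
RM61 starts before RM62 ends → RM62 and RM61 overlap.
Overlapping pairs: RM57 & RM59, RM57 & RM60, RM58 & RM60, RM59 & RM60, RM59 & RM62, RM61 & RM62 — 6 in total.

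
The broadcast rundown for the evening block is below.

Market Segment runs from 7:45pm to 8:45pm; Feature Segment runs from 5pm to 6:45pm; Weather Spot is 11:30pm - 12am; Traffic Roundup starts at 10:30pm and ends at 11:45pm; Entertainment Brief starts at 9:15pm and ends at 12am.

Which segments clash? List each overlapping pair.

Entertainment Brief & Traffic Roundup, Entertainment Brief & Weather Spot, Traffic Roundup & Weather Spot

Sorted by start: Feature Segment, Market Segment, Entertainment Brief, Traffic Roundup, Weather Spot.
Market Segment starts after Feature Segment ends — done with Feature Segment.
Entertainment Brief starts after Market Segment ends — done with Market Segment.
Traffic Roundup starts before Entertainment Brief ends → Entertainment Brief and Traffic Roundup overlap.
Weather Spot starts before Entertainment Brief ends → Entertainment Brief and Weather Spot overlap.
Weather Spot starts before Traffic Roundup ends → Traffic Roundup and Weather Spot overlap.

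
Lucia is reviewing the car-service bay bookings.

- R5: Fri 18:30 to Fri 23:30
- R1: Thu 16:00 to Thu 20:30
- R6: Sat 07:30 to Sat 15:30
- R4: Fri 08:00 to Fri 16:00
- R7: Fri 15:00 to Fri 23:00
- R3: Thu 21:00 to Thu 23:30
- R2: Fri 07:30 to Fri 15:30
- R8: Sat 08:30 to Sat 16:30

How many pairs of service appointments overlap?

5

Sorted by start: R1, R3, R2, R4, R7, R5, R6, R8.
R3 starts after R1 ends — done with R1.
R2 starts after R3 ends — done with R3.
R4 starts before R2 ends → R2 and R4 overlap.
R7 starts before R2 ends → R2 and R7 overlap.
R5 starts after R2 ends — done with R2.
R7 starts before R4 ends → R4 and R7 overlap.
R5 starts after R4 ends — done with R4.
R5 starts before R7 ends → R7 and R5 overlap.
R6 starts after R7 ends — done with R7.
R6 starts after R5 ends — done with R5.
R8 starts before R6 ends → R6 and R8 overlap.
Overlapping pairs: R2 & R4, R2 & R7, R4 & R7, R5 & R7, R6 & R8 — 5 in total.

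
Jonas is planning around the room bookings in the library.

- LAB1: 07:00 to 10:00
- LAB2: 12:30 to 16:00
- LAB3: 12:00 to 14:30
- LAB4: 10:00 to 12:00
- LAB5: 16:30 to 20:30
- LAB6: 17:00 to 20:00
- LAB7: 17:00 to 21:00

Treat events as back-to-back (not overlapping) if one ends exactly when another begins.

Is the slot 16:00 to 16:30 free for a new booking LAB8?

LAB1: ends 10:00 at or before LAB8 starts 16:00 → clear.
LAB4: ends 12:00 at or before LAB8 starts 16:00 → clear.
LAB3: ends 14:30 at or before LAB8 starts 16:00 → clear.
LAB2: ends 16:00 at or before LAB8 starts 16:00 → clear.
LAB5: starts 16:30 at or after LAB8 ends 16:30 → clear.
LAB6: starts 17:00 at or after LAB8 ends 16:30 → clear.
LAB7: starts 17:00 at or after LAB8 ends 16:30 → clear.

Yes — the slot is free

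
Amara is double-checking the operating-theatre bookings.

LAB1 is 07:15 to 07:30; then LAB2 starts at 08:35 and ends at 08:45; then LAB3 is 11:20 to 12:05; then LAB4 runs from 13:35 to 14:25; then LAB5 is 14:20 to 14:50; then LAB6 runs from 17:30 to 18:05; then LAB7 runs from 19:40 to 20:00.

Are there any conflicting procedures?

Yes

Sorted by start: LAB1, LAB2, LAB3, LAB4, LAB5, LAB6, LAB7.
LAB2 starts after LAB1 ends, so nothing later overlaps LAB1 either.
LAB3 starts after LAB2 ends, so nothing later overlaps LAB2 either.
LAB4 starts after LAB3 ends, so nothing later overlaps LAB3 either.
LAB5 starts before LAB4 ends → LAB4 and LAB5 overlap.
That's a conflict, so the schedule is not conflict-free.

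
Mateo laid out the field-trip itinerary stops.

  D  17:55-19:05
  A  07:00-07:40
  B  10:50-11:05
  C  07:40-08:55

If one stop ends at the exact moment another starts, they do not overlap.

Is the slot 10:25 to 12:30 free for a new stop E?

No — it overlaps B

A: ends 07:40 at or before E starts 10:25 → clear.
C: ends 08:55 at or before E starts 10:25 → clear.
B: starts 10:50 before E ends 12:30, and ends 11:05 after E starts 10:25 → overlap.
D: starts 17:55 at or after E ends 12:30 → clear.
E overlaps B.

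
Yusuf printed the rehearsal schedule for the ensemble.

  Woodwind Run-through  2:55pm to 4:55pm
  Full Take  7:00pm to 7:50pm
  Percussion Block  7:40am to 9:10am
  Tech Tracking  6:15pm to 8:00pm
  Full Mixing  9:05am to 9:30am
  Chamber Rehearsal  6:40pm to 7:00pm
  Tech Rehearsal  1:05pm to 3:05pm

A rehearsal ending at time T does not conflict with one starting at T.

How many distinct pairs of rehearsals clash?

4

Sorted by start: Percussion Block, Full Mixing, Tech Rehearsal, Woodwind Run-through, Tech Tracking, Chamber Rehearsal, Full Take.
Full Mixing starts before Percussion Block ends → Percussion Block and Full Mixing overlap.
Tech Rehearsal starts after Percussion Block ends; Percussion Block is clear from here.
Tech Rehearsal starts after Full Mixing ends; Full Mixing is clear from here.
Woodwind Run-through starts before Tech Rehearsal ends → Tech Rehearsal and Woodwind Run-through overlap.
Tech Tracking starts after Tech Rehearsal ends; Tech Rehearsal is clear from here.
Tech Tracking starts after Woodwind Run-through ends; Woodwind Run-through is clear from here.
Chamber Rehearsal starts before Tech Tracking ends → Tech Tracking and Chamber Rehearsal overlap.
Full Take starts before Tech Tracking ends → Tech Tracking and Full Take overlap.
Full Take starts exactly when Chamber Rehearsal ends (back-to-back, no overlap).
Overlapping pairs: Chamber Rehearsal & Tech Tracking, Full Mixing & Percussion Block, Full Take & Tech Tracking, Tech Rehearsal & Woodwind Run-through — 4 in total.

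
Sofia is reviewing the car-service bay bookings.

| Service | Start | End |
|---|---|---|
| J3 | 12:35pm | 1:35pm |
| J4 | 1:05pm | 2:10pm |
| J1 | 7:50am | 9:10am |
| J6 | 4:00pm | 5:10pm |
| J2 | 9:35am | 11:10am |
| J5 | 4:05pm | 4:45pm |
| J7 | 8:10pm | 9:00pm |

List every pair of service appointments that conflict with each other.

Sorted by start: J1, J2, J3, J4, J6, J5, J7.
J2 starts after J1 ends; J1 is clear from here.
J3 starts after J2 ends; J2 is clear from here.
J4 starts before J3 ends → J3 and J4 overlap.
J6 starts after J3 ends; J3 is clear from here.
J6 starts after J4 ends; J4 is clear from here.
J5 starts before J6 ends → J6 and J5 overlap.
J7 starts after J6 ends.
J7 starts after J5 ends.

J3 & J4, J5 & J6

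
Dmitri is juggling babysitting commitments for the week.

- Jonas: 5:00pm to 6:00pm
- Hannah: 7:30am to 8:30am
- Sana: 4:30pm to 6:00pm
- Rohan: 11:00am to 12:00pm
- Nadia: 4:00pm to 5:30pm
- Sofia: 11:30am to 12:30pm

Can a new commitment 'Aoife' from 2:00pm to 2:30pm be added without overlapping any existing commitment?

Yes — the slot is free

Hannah: ends 8:30am at or before Aoife starts 2:00pm → clear.
Rohan: ends 12:00pm at or before Aoife starts 2:00pm → clear.
Sofia: ends 12:30pm at or before Aoife starts 2:00pm → clear.
Nadia: starts 4:00pm at or after Aoife ends 2:30pm → clear.
Sana: starts 4:30pm at or after Aoife ends 2:30pm → clear.
Jonas: starts 5:00pm at or after Aoife ends 2:30pm → clear.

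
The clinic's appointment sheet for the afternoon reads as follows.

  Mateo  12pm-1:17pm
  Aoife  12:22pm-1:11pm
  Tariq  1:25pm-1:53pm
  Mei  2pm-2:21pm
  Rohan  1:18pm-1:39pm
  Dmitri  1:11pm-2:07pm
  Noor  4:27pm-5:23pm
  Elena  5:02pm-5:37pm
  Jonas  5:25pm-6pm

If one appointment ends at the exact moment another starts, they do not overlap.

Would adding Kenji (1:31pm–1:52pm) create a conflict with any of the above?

Mateo: ends 1:17pm at or before Kenji starts 1:31pm → clear.
Aoife: ends 1:11pm at or before Kenji starts 1:31pm → clear.
Dmitri: starts 1:11pm before Kenji ends 1:52pm, and ends 2:07pm after Kenji starts 1:31pm → overlap.
Rohan: starts 1:18pm before Kenji ends 1:52pm, and ends 1:39pm after Kenji starts 1:31pm → overlap.
Tariq: starts 1:25pm before Kenji ends 1:52pm, and ends 1:53pm after Kenji starts 1:31pm → overlap.
Mei: starts 2pm at or after Kenji ends 1:52pm → clear.
Noor: starts 4:27pm at or after Kenji ends 1:52pm → clear.
Elena: starts 5:02pm at or after Kenji ends 1:52pm → clear.
Jonas: starts 5:25pm at or after Kenji ends 1:52pm → clear.
Kenji overlaps Tariq, Rohan, Dmitri.

Yes — it overlaps Dmitri, Rohan, Tariq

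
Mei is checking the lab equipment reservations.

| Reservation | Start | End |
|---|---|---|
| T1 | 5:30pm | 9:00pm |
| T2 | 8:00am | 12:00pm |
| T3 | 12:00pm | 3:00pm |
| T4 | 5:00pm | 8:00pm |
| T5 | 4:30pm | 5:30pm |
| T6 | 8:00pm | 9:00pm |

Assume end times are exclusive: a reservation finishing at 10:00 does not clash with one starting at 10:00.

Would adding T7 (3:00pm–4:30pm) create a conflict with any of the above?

No — it doesn't clash with anything

T2: ends 12:00pm at or before T7 starts 3:00pm → clear.
T3: ends 3:00pm at or before T7 starts 3:00pm → clear.
T5: starts 4:30pm at or after T7 ends 4:30pm → clear.
T4: starts 5:00pm at or after T7 ends 4:30pm → clear.
T1: starts 5:30pm at or after T7 ends 4:30pm → clear.
T6: starts 8:00pm at or after T7 ends 4:30pm → clear.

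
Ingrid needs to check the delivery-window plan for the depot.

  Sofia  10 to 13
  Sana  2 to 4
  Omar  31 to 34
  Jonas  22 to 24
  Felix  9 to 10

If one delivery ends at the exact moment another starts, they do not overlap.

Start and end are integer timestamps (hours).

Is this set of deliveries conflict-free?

Sorted by start: Sana, Felix, Sofia, Jonas, Omar.
Felix starts after Sana ends; Sana is clear from here.
Sofia starts exactly when Felix ends (back-to-back, no overlap); Felix is clear from here.
Jonas starts after Sofia ends; Sofia is clear from here.
Omar starts after Jonas ends.
Every pair is clear; the schedule has no overlaps.

Yes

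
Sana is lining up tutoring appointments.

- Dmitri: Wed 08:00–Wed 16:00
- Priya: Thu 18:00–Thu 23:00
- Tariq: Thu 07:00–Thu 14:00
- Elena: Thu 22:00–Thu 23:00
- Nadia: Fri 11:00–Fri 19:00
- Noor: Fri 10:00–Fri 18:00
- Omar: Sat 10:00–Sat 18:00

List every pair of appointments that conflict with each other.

Elena & Priya, Nadia & Noor

Check each pair: they overlap iff neither finishes before the other starts.
Sorted by start: Dmitri, Tariq, Priya, Elena, Noor, Nadia, Omar.
Tariq starts after Dmitri ends — done with Dmitri.
Priya starts after Tariq ends — done with Tariq.
Elena starts before Priya ends → Priya and Elena overlap.
Noor starts after Priya ends — done with Priya.
Noor starts after Elena ends — done with Elena.
Nadia starts before Noor ends → Noor and Nadia overlap.
Omar starts after Noor ends.
Omar starts after Nadia ends.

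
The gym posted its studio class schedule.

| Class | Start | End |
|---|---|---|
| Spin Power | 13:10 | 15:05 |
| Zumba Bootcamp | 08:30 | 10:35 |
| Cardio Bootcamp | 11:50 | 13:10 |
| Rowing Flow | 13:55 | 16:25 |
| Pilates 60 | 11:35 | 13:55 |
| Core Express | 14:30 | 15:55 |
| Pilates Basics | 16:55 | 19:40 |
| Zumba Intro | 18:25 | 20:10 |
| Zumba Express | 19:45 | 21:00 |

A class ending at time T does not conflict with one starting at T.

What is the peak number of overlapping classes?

3

Walk through starts and ends in time order (an end at T is processed before a start at T):
08:30 start Zumba Bootcamp → 1
10:35 end Zumba Bootcamp → 0
11:35 start Pilates 60 → 1
11:50 start Cardio Bootcamp → 2
13:10 end Cardio Bootcamp → 1
13:10 start Spin Power → 2
13:55 end Pilates 60 → 1
13:55 start Rowing Flow → 2
14:30 start Core Express → 3
15:05 end Spin Power → 2
15:55 end Core Express → 1
16:25 end Rowing Flow → 0
16:55 start Pilates Basics → 1
18:25 start Zumba Intro → 2
19:40 end Pilates Basics → 1
19:45 start Zumba Express → 2
20:10 end Zumba Intro → 1
21:00 end Zumba Express → 0
Peak is 3, at 14:30 (Core Express, Rowing Flow, Spin Power).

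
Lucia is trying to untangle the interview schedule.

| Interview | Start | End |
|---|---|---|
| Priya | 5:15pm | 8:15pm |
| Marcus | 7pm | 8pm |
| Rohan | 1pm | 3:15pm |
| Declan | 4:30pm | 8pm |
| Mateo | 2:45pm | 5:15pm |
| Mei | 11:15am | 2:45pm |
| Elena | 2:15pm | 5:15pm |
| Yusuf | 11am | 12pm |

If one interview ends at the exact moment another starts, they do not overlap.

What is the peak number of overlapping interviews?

Sweep the timeline, counting +1 at each start and −1 at each end (ends before starts at a tie):
11am start Yusuf → 1
11:15am start Mei → 2
12pm end Yusuf → 1
1pm start Rohan → 2
2:15pm start Elena → 3
2:45pm end Mei → 2
2:45pm start Mateo → 3
3:15pm end Rohan → 2
4:30pm start Declan → 3
5:15pm end Elena → 2
5:15pm end Mateo → 1
5:15pm start Priya → 2
7pm start Marcus → 3
8pm end Declan → 2
8pm end Marcus → 1
8:15pm end Priya → 0
Peak is 3, at 2:15pm (Elena, Mei, Rohan).

3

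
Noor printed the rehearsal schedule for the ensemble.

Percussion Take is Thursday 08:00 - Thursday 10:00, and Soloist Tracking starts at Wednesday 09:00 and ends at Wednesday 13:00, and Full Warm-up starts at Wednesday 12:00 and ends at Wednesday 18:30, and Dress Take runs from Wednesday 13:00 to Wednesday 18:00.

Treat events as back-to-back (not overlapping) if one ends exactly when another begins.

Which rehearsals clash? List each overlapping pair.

Sorted by start: Soloist Tracking, Full Warm-up, Dress Take, Percussion Take.
Full Warm-up starts before Soloist Tracking ends → Soloist Tracking and Full Warm-up overlap.
Dress Take starts exactly when Soloist Tracking ends (back-to-back, no overlap), so Soloist Tracking has no further overlaps.
Dress Take starts before Full Warm-up ends → Full Warm-up and Dress Take overlap.
Percussion Take starts after Full Warm-up ends.
Percussion Take starts after Dress Take ends.

Dress Take & Full Warm-up, Full Warm-up & Soloist Tracking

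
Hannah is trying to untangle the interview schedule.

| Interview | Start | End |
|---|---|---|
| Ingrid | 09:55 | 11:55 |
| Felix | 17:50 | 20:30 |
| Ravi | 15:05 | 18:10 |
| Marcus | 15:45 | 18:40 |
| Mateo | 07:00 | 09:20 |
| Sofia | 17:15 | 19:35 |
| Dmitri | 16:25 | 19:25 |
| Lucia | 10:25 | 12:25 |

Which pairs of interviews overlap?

Dmitri & Felix, Dmitri & Marcus, Dmitri & Ravi, Dmitri & Sofia, Felix & Marcus, Felix & Ravi, Felix & Sofia, Ingrid & Lucia, Marcus & Ravi, Marcus & Sofia, Ravi & Sofia

Two intervals overlap when each starts before the other ends.
Sorted by start: Mateo, Ingrid, Lucia, Ravi, Marcus, Dmitri, Sofia, Felix.
Ingrid starts after Mateo ends — done with Mateo.
Lucia starts before Ingrid ends → Ingrid and Lucia overlap.
Ravi starts after Ingrid ends — done with Ingrid.
Ravi starts after Lucia ends — done with Lucia.
Marcus starts before Ravi ends → Ravi and Marcus overlap.
Dmitri starts before Ravi ends → Ravi and Dmitri overlap.
Sofia starts before Ravi ends → Ravi and Sofia overlap.
Felix starts before Ravi ends → Ravi and Felix overlap.
Dmitri starts before Marcus ends → Marcus and Dmitri overlap.
Sofia starts before Marcus ends → Marcus and Sofia overlap.
Felix starts before Marcus ends → Marcus and Felix overlap.
Sofia starts before Dmitri ends → Dmitri and Sofia overlap.
Felix starts before Dmitri ends → Dmitri and Felix overlap.
Felix starts before Sofia ends → Sofia and Felix overlap.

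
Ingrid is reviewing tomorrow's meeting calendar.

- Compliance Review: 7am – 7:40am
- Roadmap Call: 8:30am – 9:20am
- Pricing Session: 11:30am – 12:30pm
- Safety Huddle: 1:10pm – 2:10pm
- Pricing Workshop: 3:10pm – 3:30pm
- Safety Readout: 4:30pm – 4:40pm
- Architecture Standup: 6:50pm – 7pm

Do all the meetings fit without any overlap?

Yes

Sorted by start: Compliance Review, Roadmap Call, Pricing Session, Safety Huddle, Pricing Workshop, Safety Readout, Architecture Standup.
Roadmap Call starts after Compliance Review ends, so nothing later overlaps Compliance Review either.
Pricing Session starts after Roadmap Call ends, so nothing later overlaps Roadmap Call either.
Safety Huddle starts after Pricing Session ends, so nothing later overlaps Pricing Session either.
Pricing Workshop starts after Safety Huddle ends, so nothing later overlaps Safety Huddle either.
Safety Readout starts after Pricing Workshop ends, so nothing later overlaps Pricing Workshop either.
Architecture Standup starts after Safety Readout ends.
Every pair is clear; the schedule has no overlaps.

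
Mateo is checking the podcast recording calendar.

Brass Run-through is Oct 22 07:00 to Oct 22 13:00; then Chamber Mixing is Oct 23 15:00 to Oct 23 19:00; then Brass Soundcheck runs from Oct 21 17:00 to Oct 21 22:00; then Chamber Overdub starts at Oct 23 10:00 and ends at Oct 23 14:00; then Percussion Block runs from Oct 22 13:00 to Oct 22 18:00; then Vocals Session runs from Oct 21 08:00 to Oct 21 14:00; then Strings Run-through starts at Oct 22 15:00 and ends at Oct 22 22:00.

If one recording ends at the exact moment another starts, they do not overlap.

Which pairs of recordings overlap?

Check each pair: they overlap iff neither finishes before the other starts.
Sorted by start: Vocals Session, Brass Soundcheck, Brass Run-through, Percussion Block, Strings Run-through, Chamber Overdub, Chamber Mixing.
Brass Soundcheck starts after Vocals Session ends — done with Vocals Session.
Brass Run-through starts after Brass Soundcheck ends — done with Brass Soundcheck.
Percussion Block starts exactly when Brass Run-through ends (back-to-back, no overlap) — done with Brass Run-through.
Strings Run-through starts before Percussion Block ends → Percussion Block and Strings Run-through overlap.
Chamber Overdub starts after Percussion Block ends — done with Percussion Block.
Chamber Overdub starts after Strings Run-through ends — done with Strings Run-through.
Chamber Mixing starts after Chamber Overdub ends.

Percussion Block & Strings Run-through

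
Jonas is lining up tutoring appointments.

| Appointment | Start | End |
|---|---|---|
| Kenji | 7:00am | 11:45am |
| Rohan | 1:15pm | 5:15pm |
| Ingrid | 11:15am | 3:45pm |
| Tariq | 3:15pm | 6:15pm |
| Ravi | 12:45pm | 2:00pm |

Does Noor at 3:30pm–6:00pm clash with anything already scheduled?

Yes — it overlaps Ingrid, Rohan, Tariq

Kenji: ends 11:45am at or before Noor starts 3:30pm → clear.
Ingrid: starts 11:15am before Noor ends 6:00pm, and ends 3:45pm after Noor starts 3:30pm → overlap.
Ravi: ends 2:00pm at or before Noor starts 3:30pm → clear.
Rohan: starts 1:15pm before Noor ends 6:00pm, and ends 5:15pm after Noor starts 3:30pm → overlap.
Tariq: starts 3:15pm before Noor ends 6:00pm, and ends 6:15pm after Noor starts 3:30pm → overlap.
Noor overlaps Rohan, Ingrid, Tariq.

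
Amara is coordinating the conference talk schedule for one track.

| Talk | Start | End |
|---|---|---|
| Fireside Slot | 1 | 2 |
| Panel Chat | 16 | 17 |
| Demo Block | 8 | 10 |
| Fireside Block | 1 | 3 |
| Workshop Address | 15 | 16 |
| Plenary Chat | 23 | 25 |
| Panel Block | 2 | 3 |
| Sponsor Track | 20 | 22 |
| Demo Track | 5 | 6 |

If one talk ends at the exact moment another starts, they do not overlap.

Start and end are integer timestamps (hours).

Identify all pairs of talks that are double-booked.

Sorted by start: Fireside Block, Fireside Slot, Panel Block, Demo Track, Demo Block, Workshop Address, Panel Chat, Sponsor Track, Plenary Chat.
Fireside Slot starts before Fireside Block ends → Fireside Block and Fireside Slot overlap.
Panel Block starts before Fireside Block ends → Fireside Block and Panel Block overlap.
Demo Track starts after Fireside Block ends, so nothing later overlaps Fireside Block either.
Panel Block starts exactly when Fireside Slot ends (back-to-back, no overlap), so nothing later overlaps Fireside Slot either.
Demo Track starts after Panel Block ends, so nothing later overlaps Panel Block either.
Demo Block starts after Demo Track ends, so nothing later overlaps Demo Track either.
Workshop Address starts after Demo Block ends, so nothing later overlaps Demo Block either.
Panel Chat starts exactly when Workshop Address ends (back-to-back, no overlap), so nothing later overlaps Workshop Address either.
Sponsor Track starts after Panel Chat ends, so nothing later overlaps Panel Chat either.
Plenary Chat starts after Sponsor Track ends.

Fireside Block & Fireside Slot, Fireside Block & Panel Block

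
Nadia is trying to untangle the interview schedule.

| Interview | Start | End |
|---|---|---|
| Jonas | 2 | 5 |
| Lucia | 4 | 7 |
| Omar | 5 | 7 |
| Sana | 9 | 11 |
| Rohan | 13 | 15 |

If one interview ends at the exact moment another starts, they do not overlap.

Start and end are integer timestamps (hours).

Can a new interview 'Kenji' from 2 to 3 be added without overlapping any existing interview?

No — it overlaps Jonas

Jonas: starts 2 before Kenji ends 3, and ends 5 after Kenji starts 2 → overlap.
Lucia: starts 4 at or after Kenji ends 3 → clear.
Omar: starts 5 at or after Kenji ends 3 → clear.
Sana: starts 9 at or after Kenji ends 3 → clear.
Rohan: starts 13 at or after Kenji ends 3 → clear.
Kenji overlaps Jonas.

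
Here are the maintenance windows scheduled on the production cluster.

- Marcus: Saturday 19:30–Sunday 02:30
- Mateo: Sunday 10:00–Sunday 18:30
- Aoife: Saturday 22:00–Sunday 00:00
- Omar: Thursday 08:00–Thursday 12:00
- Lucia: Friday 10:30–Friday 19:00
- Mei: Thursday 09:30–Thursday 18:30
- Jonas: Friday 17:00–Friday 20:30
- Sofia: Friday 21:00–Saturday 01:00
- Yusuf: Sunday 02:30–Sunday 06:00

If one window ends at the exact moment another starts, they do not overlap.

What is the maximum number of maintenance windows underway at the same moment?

Walk through starts and ends in time order (an end at T is processed before a start at T):
Thursday 08:00 start Omar → 1
Thursday 09:30 start Mei → 2
Thursday 12:00 end Omar → 1
Thursday 18:30 end Mei → 0
Friday 10:30 start Lucia → 1
Friday 17:00 start Jonas → 2
Friday 19:00 end Lucia → 1
Friday 20:30 end Jonas → 0
Friday 21:00 start Sofia → 1
Saturday 01:00 end Sofia → 0
Saturday 19:30 start Marcus → 1
Saturday 22:00 start Aoife → 2
Sunday 00:00 end Aoife → 1
Sunday 02:30 end Marcus → 0
Sunday 02:30 start Yusuf → 1
Sunday 06:00 end Yusuf → 0
Sunday 10:00 start Mateo → 1
Sunday 18:30 end Mateo → 0
Peak is 2, at Thursday 09:30 (Mei, Omar).

2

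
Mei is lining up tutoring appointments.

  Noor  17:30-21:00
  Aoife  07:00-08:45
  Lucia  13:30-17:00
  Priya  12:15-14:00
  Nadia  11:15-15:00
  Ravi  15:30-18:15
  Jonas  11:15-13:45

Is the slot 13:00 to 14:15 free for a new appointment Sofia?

Aoife: ends 08:45 at or before Sofia starts 13:00 → clear.
Jonas: starts 11:15 before Sofia ends 14:15, and ends 13:45 after Sofia starts 13:00 → overlap.
Nadia: starts 11:15 before Sofia ends 14:15, and ends 15:00 after Sofia starts 13:00 → overlap.
Priya: starts 12:15 before Sofia ends 14:15, and ends 14:00 after Sofia starts 13:00 → overlap.
Lucia: starts 13:30 before Sofia ends 14:15, and ends 17:00 after Sofia starts 13:00 → overlap.
Ravi: starts 15:30 at or after Sofia ends 14:15 → clear.
Noor: starts 17:30 at or after Sofia ends 14:15 → clear.
Sofia overlaps Jonas, Nadia, Lucia, Priya.

No — it overlaps Jonas, Lucia, Nadia, Priya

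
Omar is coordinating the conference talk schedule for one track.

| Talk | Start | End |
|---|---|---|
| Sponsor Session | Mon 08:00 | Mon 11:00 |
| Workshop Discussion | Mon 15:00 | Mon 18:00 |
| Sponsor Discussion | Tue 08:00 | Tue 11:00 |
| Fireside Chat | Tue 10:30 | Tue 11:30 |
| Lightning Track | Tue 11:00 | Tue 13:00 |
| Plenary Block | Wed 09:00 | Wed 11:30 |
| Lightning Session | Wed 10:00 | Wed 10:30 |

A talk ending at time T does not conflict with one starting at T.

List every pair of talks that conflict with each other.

Fireside Chat & Lightning Track, Fireside Chat & Sponsor Discussion, Lightning Session & Plenary Block

Sorted by start: Sponsor Session, Workshop Discussion, Sponsor Discussion, Fireside Chat, Lightning Track, Plenary Block, Lightning Session.
Workshop Discussion starts after Sponsor Session ends — done with Sponsor Session.
Sponsor Discussion starts after Workshop Discussion ends — done with Workshop Discussion.
Fireside Chat starts before Sponsor Discussion ends → Sponsor Discussion and Fireside Chat overlap.
Lightning Track starts exactly when Sponsor Discussion ends (back-to-back, no overlap) — done with Sponsor Discussion.
Lightning Track starts before Fireside Chat ends → Fireside Chat and Lightning Track overlap.
Plenary Block starts after Fireside Chat ends — done with Fireside Chat.
Plenary Block starts after Lightning Track ends — done with Lightning Track.
Lightning Session starts before Plenary Block ends → Plenary Block and Lightning Session overlap.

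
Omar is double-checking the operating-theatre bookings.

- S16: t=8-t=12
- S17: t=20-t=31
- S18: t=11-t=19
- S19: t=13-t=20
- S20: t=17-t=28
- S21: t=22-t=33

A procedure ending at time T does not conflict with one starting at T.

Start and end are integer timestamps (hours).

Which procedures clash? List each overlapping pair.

Two intervals overlap when each starts before the other ends.
Sorted by start: S16, S18, S19, S20, S17, S21.
S18 starts before S16 ends → S16 and S18 overlap.
S19 starts after S16 ends, so S16 has no further overlaps.
S19 starts before S18 ends → S18 and S19 overlap.
S20 starts before S18 ends → S18 and S20 overlap.
S17 starts after S18 ends, so S18 has no further overlaps.
S20 starts before S19 ends → S19 and S20 overlap.
S17 starts exactly when S19 ends (back-to-back, no overlap), so S19 has no further overlaps.
S17 starts before S20 ends → S20 and S17 overlap.
S21 starts before S20 ends → S20 and S21 overlap.
S21 starts before S17 ends → S17 and S21 overlap.

S16 & S18, S17 & S20, S17 & S21, S18 & S19, S18 & S20, S19 & S20, S20 & S21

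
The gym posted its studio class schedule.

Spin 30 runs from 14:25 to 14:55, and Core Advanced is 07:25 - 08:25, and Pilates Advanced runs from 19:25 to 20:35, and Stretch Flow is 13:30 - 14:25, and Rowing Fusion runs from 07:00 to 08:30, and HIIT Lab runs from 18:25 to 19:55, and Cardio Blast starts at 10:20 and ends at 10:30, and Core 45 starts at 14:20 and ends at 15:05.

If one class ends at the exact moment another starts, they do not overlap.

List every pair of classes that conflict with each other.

Sorted by start: Rowing Fusion, Core Advanced, Cardio Blast, Stretch Flow, Core 45, Spin 30, HIIT Lab, Pilates Advanced.
Core Advanced starts before Rowing Fusion ends → Rowing Fusion and Core Advanced overlap.
Cardio Blast starts after Rowing Fusion ends — done with Rowing Fusion.
Cardio Blast starts after Core Advanced ends — done with Core Advanced.
Stretch Flow starts after Cardio Blast ends — done with Cardio Blast.
Core 45 starts before Stretch Flow ends → Stretch Flow and Core 45 overlap.
Spin 30 starts exactly when Stretch Flow ends (back-to-back, no overlap) — done with Stretch Flow.
Spin 30 starts before Core 45 ends → Core 45 and Spin 30 overlap.
HIIT Lab starts after Core 45 ends — done with Core 45.
HIIT Lab starts after Spin 30 ends — done with Spin 30.
Pilates Advanced starts before HIIT Lab ends → HIIT Lab and Pilates Advanced overlap.

Core 45 & Spin 30, Core 45 & Stretch Flow, Core Advanced & Rowing Fusion, HIIT Lab & Pilates Advanced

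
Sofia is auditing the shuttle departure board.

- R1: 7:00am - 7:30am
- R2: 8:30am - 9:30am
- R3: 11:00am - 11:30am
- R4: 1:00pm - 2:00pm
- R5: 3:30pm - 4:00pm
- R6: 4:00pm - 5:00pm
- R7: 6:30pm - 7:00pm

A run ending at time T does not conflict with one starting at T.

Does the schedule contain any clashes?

Check each pair: they overlap iff neither finishes before the other starts.
Sorted by start: R1, R2, R3, R4, R5, R6, R7.
R2 starts after R1 ends, so R1 has no further overlaps.
R3 starts after R2 ends, so R2 has no further overlaps.
R4 starts after R3 ends, so R3 has no further overlaps.
R5 starts after R4 ends, so R4 has no further overlaps.
R6 starts exactly when R5 ends (back-to-back, no overlap), so R5 has no further overlaps.
R7 starts after R6 ends.
Every pair is clear; the schedule has no overlaps.

No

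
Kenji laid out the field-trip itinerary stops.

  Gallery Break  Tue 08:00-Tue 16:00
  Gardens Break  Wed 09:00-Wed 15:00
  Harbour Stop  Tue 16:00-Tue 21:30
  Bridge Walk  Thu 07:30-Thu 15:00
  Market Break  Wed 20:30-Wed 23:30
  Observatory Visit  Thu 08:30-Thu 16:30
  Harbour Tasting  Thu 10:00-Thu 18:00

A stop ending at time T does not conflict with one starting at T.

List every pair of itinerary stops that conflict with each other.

Sorted by start: Gallery Break, Harbour Stop, Gardens Break, Market Break, Bridge Walk, Observatory Visit, Harbour Tasting.
Harbour Stop starts exactly when Gallery Break ends (back-to-back, no overlap), so Gallery Break has no further overlaps.
Gardens Break starts after Harbour Stop ends, so Harbour Stop has no further overlaps.
Market Break starts after Gardens Break ends, so Gardens Break has no further overlaps.
Bridge Walk starts after Market Break ends, so Market Break has no further overlaps.
Observatory Visit starts before Bridge Walk ends → Bridge Walk and Observatory Visit overlap.
Harbour Tasting starts before Bridge Walk ends → Bridge Walk and Harbour Tasting overlap.
Harbour Tasting starts before Observatory Visit ends → Observatory Visit and Harbour Tasting overlap.

Bridge Walk & Harbour Tasting, Bridge Walk & Observatory Visit, Harbour Tasting & Observatory Visit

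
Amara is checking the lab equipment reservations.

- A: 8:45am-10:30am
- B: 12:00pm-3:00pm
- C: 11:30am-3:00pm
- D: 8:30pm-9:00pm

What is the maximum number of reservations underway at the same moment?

2

Walk through starts and ends in time order (an end at T is processed before a start at T):
8:45am start A → 1
10:30am end A → 0
11:30am start C → 1
12:00pm start B → 2
3:00pm end B → 1
3:00pm end C → 0
8:30pm start D → 1
9:00pm end D → 0
Peak is 2, at 12:00pm (B, C).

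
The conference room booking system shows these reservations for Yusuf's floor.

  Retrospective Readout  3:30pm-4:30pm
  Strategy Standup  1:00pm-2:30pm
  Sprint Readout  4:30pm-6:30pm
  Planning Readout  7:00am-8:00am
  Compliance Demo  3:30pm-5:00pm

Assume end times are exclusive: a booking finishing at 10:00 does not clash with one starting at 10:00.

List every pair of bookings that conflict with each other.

Compliance Demo & Retrospective Readout, Compliance Demo & Sprint Readout

Check each pair: they overlap iff neither finishes before the other starts.
Sorted by start: Planning Readout, Strategy Standup, Retrospective Readout, Compliance Demo, Sprint Readout.
Strategy Standup starts after Planning Readout ends — done with Planning Readout.
Retrospective Readout starts after Strategy Standup ends — done with Strategy Standup.
Compliance Demo starts before Retrospective Readout ends → Retrospective Readout and Compliance Demo overlap.
Sprint Readout starts exactly when Retrospective Readout ends (back-to-back, no overlap).
Sprint Readout starts before Compliance Demo ends → Compliance Demo and Sprint Readout overlap.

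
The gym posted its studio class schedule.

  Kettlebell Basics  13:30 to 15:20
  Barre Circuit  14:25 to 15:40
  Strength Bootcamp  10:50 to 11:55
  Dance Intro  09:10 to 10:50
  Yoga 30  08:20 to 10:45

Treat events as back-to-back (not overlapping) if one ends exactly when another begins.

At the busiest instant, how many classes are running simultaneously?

Sweep the timeline, counting +1 at each start and −1 at each end (ends before starts at a tie):
08:20 start Yoga 30 → 1
09:10 start Dance Intro → 2
10:45 end Yoga 30 → 1
10:50 end Dance Intro → 0
10:50 start Strength Bootcamp → 1
11:55 end Strength Bootcamp → 0
13:30 start Kettlebell Basics → 1
14:25 start Barre Circuit → 2
15:20 end Kettlebell Basics → 1
15:40 end Barre Circuit → 0
Peak is 2, at 09:10 (Dance Intro, Yoga 30).

2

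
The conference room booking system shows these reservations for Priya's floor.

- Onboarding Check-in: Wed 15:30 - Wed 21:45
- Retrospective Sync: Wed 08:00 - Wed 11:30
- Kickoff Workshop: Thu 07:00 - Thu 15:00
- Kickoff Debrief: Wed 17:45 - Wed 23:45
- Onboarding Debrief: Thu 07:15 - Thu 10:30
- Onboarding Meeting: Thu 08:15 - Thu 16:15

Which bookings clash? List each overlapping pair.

Kickoff Debrief & Onboarding Check-in, Kickoff Workshop & Onboarding Debrief, Kickoff Workshop & Onboarding Meeting, Onboarding Debrief & Onboarding Meeting

Check each pair: they overlap iff neither finishes before the other starts.
Sorted by start: Retrospective Sync, Onboarding Check-in, Kickoff Debrief, Kickoff Workshop, Onboarding Debrief, Onboarding Meeting.
Onboarding Check-in starts after Retrospective Sync ends, so nothing later overlaps Retrospective Sync either.
Kickoff Debrief starts before Onboarding Check-in ends → Onboarding Check-in and Kickoff Debrief overlap.
Kickoff Workshop starts after Onboarding Check-in ends, so nothing later overlaps Onboarding Check-in either.
Kickoff Workshop starts after Kickoff Debrief ends, so nothing later overlaps Kickoff Debrief either.
Onboarding Debrief starts before Kickoff Workshop ends → Kickoff Workshop and Onboarding Debrief overlap.
Onboarding Meeting starts before Kickoff Workshop ends → Kickoff Workshop and Onboarding Meeting overlap.
Onboarding Meeting starts before Onboarding Debrief ends → Onboarding Debrief and Onboarding Meeting overlap.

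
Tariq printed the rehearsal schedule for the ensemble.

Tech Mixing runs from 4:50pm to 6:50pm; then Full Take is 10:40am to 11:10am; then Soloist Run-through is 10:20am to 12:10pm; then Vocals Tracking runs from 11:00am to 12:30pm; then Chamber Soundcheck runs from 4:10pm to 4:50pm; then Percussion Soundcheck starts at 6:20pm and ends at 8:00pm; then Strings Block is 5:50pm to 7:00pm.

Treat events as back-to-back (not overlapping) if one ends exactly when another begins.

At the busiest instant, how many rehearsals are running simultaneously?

Walk through starts and ends in time order (an end at T is processed before a start at T):
10:20am start Soloist Run-through → 1
10:40am start Full Take → 2
11:00am start Vocals Tracking → 3
11:10am end Full Take → 2
12:10pm end Soloist Run-through → 1
12:30pm end Vocals Tracking → 0
4:10pm start Chamber Soundcheck → 1
4:50pm end Chamber Soundcheck → 0
4:50pm start Tech Mixing → 1
5:50pm start Strings Block → 2
6:20pm start Percussion Soundcheck → 3
6:50pm end Tech Mixing → 2
7:00pm end Strings Block → 1
8:00pm end Percussion Soundcheck → 0
Peak is 3, at 11:00am (Full Take, Soloist Run-through, Vocals Tracking).

3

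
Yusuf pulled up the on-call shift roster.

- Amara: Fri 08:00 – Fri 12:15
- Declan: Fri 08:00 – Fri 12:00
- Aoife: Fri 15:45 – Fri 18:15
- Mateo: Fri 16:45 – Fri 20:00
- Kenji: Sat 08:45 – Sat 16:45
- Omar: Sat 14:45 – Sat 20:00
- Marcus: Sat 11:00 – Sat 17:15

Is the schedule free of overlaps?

Sorted by start: Amara, Declan, Aoife, Mateo, Kenji, Marcus, Omar.
Declan starts before Amara ends → Amara and Declan overlap.
That's a conflict, so the schedule is not conflict-free.

No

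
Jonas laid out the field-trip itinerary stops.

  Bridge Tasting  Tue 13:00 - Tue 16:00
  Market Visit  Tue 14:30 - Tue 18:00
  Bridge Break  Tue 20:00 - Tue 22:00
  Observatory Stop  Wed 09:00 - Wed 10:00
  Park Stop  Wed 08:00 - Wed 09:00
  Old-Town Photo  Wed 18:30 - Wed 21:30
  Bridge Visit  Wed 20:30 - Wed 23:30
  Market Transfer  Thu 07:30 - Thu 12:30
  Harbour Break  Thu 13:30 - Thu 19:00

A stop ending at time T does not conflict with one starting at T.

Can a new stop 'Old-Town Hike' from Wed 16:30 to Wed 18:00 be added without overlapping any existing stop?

Bridge Tasting: ends Tue 16:00 at or before Old-Town Hike starts Wed 16:30 → clear.
Market Visit: ends Tue 18:00 at or before Old-Town Hike starts Wed 16:30 → clear.
Bridge Break: ends Tue 22:00 at or before Old-Town Hike starts Wed 16:30 → clear.
Park Stop: ends Wed 09:00 at or before Old-Town Hike starts Wed 16:30 → clear.
Observatory Stop: ends Wed 10:00 at or before Old-Town Hike starts Wed 16:30 → clear.
Old-Town Photo: starts Wed 18:30 at or after Old-Town Hike ends Wed 18:00 → clear.
Bridge Visit: starts Wed 20:30 at or after Old-Town Hike ends Wed 18:00 → clear.
Market Transfer: starts Thu 07:30 at or after Old-Town Hike ends Wed 18:00 → clear.
Harbour Break: starts Thu 13:30 at or after Old-Town Hike ends Wed 18:00 → clear.

Yes — the slot is free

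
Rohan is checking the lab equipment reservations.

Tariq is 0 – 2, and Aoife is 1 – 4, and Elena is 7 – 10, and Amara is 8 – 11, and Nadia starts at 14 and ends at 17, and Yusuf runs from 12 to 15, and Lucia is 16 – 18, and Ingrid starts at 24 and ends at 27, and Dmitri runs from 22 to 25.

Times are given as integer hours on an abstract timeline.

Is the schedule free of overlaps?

No

Sorted by start: Tariq, Aoife, Elena, Amara, Yusuf, Nadia, Lucia, Dmitri, Ingrid.
Aoife starts before Tariq ends → Tariq and Aoife overlap.
That's a conflict, so the schedule is not conflict-free.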